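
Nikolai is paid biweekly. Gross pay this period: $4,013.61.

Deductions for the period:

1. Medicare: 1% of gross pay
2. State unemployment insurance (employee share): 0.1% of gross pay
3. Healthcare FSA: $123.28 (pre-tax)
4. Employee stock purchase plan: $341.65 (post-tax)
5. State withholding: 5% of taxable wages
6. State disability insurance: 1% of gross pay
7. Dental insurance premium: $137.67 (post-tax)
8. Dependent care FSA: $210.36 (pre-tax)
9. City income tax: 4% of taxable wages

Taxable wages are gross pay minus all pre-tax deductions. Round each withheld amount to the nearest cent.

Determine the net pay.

$2,785.16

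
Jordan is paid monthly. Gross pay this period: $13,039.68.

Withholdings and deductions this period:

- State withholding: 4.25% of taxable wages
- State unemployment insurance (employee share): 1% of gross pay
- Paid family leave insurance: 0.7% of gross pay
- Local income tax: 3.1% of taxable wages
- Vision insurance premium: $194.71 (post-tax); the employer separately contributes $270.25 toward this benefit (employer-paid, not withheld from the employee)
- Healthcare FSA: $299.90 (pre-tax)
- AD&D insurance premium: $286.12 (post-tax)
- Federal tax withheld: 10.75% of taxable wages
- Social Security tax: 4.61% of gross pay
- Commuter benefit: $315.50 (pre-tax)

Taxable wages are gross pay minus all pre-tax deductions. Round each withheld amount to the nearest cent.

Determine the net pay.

$8,871.85

Commuter benefit: $315.50
Healthcare FSA: $299.90
Pre-tax total = $315.50 + $299.90 = $615.40
Taxable wages = $13,039.68 − $615.40 = $12,424.28
State withholding: $12,424.28 × 0.0425 = $528.03
Federal tax withheld: $12,424.28 × 0.1075 = $1,335.61
Local income tax: $12,424.28 × 0.031 = $385.15
Social Security tax: $13,039.68 × 0.0461 = $601.13
Paid family leave insurance: $13,039.68 × 0.007 = $91.28
State unemployment insurance (employee share): $13,039.68 × 0.01 = $130.40
Vision insurance premium: $194.71
AD&D insurance premium: $286.12
(Employer's $270.25 toward vision insurance premium is not withheld from the employee.)
Total deductions = $315.50 + $299.90 + $528.03 + $1,335.61 + $385.15 + $601.13 + $91.28 + $130.40 + $194.71 + $286.12 = $4,167.83
Net pay = $13,039.68 − $4,167.83 = $8,871.85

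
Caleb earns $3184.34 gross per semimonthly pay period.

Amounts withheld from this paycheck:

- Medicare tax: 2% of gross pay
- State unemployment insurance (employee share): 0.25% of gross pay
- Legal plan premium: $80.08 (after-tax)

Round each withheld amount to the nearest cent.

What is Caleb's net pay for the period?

$3032.61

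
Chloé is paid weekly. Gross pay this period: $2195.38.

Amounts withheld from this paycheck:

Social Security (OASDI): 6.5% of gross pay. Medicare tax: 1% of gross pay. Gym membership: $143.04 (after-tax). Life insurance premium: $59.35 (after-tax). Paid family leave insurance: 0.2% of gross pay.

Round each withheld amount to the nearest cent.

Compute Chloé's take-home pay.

Social Security (OASDI): $2195.38 × 0.065 = $142.70
Medicare tax: $2195.38 × 0.01 = $21.95
Paid family leave insurance: $2195.38 × 0.002 = $4.39
Life insurance premium: $59.35
Gym membership: $143.04
Total deductions = $142.70 + $21.95 + $4.39 + $59.35 + $143.04 = $371.43
Net pay = $2195.38 − $371.43 = $1823.95

$1823.95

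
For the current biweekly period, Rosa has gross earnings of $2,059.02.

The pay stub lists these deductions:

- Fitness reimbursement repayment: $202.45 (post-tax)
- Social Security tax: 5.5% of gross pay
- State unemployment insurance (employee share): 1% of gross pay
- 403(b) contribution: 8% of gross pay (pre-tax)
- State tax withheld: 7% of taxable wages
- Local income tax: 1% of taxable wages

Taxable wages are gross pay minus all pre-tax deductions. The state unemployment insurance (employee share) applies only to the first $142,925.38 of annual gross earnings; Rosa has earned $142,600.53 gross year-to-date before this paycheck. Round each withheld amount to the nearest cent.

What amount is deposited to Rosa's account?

403(b) contribution: $2,059.02 × 0.08 = $164.72
Taxable wages = $2,059.02 − $164.72 = $1,894.30
Local income tax: $1,894.30 × 0.01 = $18.94
State tax withheld: $1,894.30 × 0.07 = $132.60
Social Security tax: $2,059.02 × 0.055 = $113.25
State unemployment insurance (employee share): only $142,925.38 − $142,600.53 = $324.85 of this check is subject → $324.85 × 0.01 = $3.25
Fitness reimbursement repayment: $202.45
Total deductions = $164.72 + $18.94 + $132.60 + $113.25 + $3.25 + $202.45 = $635.21
Net pay = $2,059.02 − $635.21 = $1,423.81

$1,423.81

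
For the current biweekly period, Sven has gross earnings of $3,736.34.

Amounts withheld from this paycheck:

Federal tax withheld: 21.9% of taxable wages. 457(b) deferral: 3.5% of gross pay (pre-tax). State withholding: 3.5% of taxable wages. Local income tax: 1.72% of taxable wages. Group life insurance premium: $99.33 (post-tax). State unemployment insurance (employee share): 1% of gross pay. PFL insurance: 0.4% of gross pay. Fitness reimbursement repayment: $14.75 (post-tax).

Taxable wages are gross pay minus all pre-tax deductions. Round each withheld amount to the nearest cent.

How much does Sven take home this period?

457(b) deferral: $3,736.34 × 0.035 = $130.77
Taxable wages = $3,736.34 − $130.77 = $3,605.57
Federal tax withheld: $3,605.57 × 0.219 = $789.62
State withholding: $3,605.57 × 0.035 = $126.19
Local income tax: $3,605.57 × 0.0172 = $62.02
PFL insurance: $3,736.34 × 0.004 = $14.95
State unemployment insurance (employee share): $3,736.34 × 0.01 = $37.36
Fitness reimbursement repayment: $14.75
Group life insurance premium: $99.33
Total deductions = $130.77 + $789.62 + $126.19 + $62.02 + $14.95 + $37.36 + $14.75 + $99.33 = $1,274.99
Net pay = $3,736.34 − $1,274.99 = $2,461.35

$2,461.35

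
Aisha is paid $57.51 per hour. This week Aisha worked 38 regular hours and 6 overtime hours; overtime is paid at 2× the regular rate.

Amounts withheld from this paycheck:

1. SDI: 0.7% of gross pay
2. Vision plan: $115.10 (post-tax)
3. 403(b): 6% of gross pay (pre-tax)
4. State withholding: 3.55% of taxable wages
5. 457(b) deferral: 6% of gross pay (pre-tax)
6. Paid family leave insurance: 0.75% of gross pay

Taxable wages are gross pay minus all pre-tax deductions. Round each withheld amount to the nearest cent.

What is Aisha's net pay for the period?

Regular pay: 38 × $57.51 = $2,185.38
Overtime pay: 6 × $57.51 × 2 = $690.12
Gross pay = $2,185.38 + $690.12 = $2,875.50
403(b): $2,875.50 × 0.06 = $172.53
457(b) deferral: $2,875.50 × 0.06 = $172.53
Pre-tax total = $172.53 + $172.53 = $345.06
Taxable wages = $2,875.50 − $345.06 = $2,530.44
State withholding: $2,530.44 × 0.0355 = $89.83
SDI: $2,875.50 × 0.007 = $20.13
Paid family leave insurance: $2,875.50 × 0.0075 = $21.57
Vision plan: $115.10
Total deductions = $172.53 + $172.53 + $89.83 + $20.13 + $21.57 + $115.10 = $591.69
Net pay = $2,875.50 − $591.69 = $2,283.81

$2,283.81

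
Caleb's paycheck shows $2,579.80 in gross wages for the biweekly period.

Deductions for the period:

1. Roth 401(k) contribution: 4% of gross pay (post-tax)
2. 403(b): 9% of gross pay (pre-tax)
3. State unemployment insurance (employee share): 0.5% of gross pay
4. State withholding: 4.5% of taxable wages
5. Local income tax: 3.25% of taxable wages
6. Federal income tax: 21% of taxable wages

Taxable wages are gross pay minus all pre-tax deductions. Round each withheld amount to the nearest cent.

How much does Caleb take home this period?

$1,556.59

403(b): $2,579.80 × 0.09 = $232.18
Taxable wages = $2,579.80 − $232.18 = $2,347.62
State withholding: $2,347.62 × 0.045 = $105.64
Local income tax: $2,347.62 × 0.0325 = $76.30
Federal income tax: $2,347.62 × 0.21 = $493.00
State unemployment insurance (employee share): $2,579.80 × 0.005 = $12.90
Roth 401(k) contribution: $2,579.80 × 0.04 = $103.19
Total deductions = $232.18 + $105.64 + $76.30 + $493.00 + $12.90 + $103.19 = $1,023.21
Net pay = $2,579.80 − $1,023.21 = $1,556.59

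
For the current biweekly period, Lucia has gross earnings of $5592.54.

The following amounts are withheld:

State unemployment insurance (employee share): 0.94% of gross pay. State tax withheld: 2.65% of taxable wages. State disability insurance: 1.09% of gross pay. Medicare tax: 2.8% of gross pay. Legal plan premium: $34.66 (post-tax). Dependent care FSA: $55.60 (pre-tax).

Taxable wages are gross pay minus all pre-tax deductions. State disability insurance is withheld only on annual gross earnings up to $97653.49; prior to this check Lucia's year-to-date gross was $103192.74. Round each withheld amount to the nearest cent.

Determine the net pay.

$5146.39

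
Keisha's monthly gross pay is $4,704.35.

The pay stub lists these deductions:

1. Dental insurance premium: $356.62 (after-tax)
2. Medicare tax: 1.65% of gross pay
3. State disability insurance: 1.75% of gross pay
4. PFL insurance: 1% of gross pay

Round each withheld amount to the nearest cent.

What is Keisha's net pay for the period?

$4,140.74

State disability insurance: $4,704.35 × 0.0175 = $82.33
PFL insurance: $4,704.35 × 0.01 = $47.04
Medicare tax: $4,704.35 × 0.0165 = $77.62
Dental insurance premium: $356.62
Total deductions = $82.33 + $47.04 + $77.62 + $356.62 = $563.61
Net pay = $4,704.35 − $563.61 = $4,140.74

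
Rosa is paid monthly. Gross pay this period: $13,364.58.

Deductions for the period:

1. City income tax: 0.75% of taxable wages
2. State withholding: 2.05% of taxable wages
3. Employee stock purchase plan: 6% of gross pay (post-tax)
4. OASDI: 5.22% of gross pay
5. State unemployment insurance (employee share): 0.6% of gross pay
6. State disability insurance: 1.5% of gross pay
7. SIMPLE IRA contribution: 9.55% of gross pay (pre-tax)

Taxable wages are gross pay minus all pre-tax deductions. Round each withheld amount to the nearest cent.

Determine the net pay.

SIMPLE IRA contribution: $13,364.58 × 0.0955 = $1,276.32
Taxable wages = $13,364.58 − $1,276.32 = $12,088.26
State withholding: $12,088.26 × 0.0205 = $247.81
City income tax: $12,088.26 × 0.0075 = $90.66
State unemployment insurance (employee share): $13,364.58 × 0.006 = $80.19
OASDI: $13,364.58 × 0.0522 = $697.63
State disability insurance: $13,364.58 × 0.015 = $200.47
Employee stock purchase plan: $13,364.58 × 0.06 = $801.87
Total deductions = $1,276.32 + $247.81 + $90.66 + $80.19 + $697.63 + $200.47 + $801.87 = $3,394.95
Net pay = $13,364.58 − $3,394.95 = $9,969.63

$9,969.63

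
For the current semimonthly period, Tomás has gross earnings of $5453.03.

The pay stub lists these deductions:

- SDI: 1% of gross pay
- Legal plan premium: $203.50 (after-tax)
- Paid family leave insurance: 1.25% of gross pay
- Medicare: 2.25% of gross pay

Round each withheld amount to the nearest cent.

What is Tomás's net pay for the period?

$5004.15

SDI: $5453.03 × 0.01 = $54.53
Paid family leave insurance: $5453.03 × 0.0125 = $68.16
Medicare: $5453.03 × 0.0225 = $122.69
Legal plan premium: $203.50
Total deductions = $54.53 + $68.16 + $122.69 + $203.50 = $448.88
Net pay = $5453.03 − $448.88 = $5004.15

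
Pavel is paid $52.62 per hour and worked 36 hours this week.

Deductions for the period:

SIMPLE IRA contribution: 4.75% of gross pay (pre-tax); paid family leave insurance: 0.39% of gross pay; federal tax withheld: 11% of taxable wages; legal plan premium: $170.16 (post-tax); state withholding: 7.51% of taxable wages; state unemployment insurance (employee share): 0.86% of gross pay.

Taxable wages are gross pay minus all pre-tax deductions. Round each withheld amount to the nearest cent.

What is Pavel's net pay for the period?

$1,276.51

Gross pay: 36 × $52.62 = $1,894.32
SIMPLE IRA contribution: $1,894.32 × 0.0475 = $89.98
Taxable wages = $1,894.32 − $89.98 = $1,804.34
Federal tax withheld: $1,804.34 × 0.11 = $198.48
State withholding: $1,804.34 × 0.0751 = $135.51
State unemployment insurance (employee share): $1,894.32 × 0.0086 = $16.29
Paid family leave insurance: $1,894.32 × 0.0039 = $7.39
Legal plan premium: $170.16
Total deductions = $89.98 + $198.48 + $135.51 + $16.29 + $7.39 + $170.16 = $617.81
Net pay = $1,894.32 − $617.81 = $1,276.51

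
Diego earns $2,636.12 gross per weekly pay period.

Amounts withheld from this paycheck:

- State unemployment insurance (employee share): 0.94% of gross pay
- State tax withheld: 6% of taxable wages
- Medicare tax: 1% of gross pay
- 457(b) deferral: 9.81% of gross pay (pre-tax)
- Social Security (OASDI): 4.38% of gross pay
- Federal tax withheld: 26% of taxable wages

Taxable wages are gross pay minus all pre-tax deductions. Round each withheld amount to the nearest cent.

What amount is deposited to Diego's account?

457(b) deferral: $2,636.12 × 0.0981 = $258.60
Taxable wages = $2,636.12 − $258.60 = $2,377.52
State tax withheld: $2,377.52 × 0.06 = $142.65
Federal tax withheld: $2,377.52 × 0.26 = $618.16
Medicare tax: $2,636.12 × 0.01 = $26.36
State unemployment insurance (employee share): $2,636.12 × 0.0094 = $24.78
Social Security (OASDI): $2,636.12 × 0.0438 = $115.46
Total deductions = $258.60 + $142.65 + $618.16 + $26.36 + $24.78 + $115.46 = $1,186.01
Net pay = $2,636.12 − $1,186.01 = $1,450.11

$1,450.11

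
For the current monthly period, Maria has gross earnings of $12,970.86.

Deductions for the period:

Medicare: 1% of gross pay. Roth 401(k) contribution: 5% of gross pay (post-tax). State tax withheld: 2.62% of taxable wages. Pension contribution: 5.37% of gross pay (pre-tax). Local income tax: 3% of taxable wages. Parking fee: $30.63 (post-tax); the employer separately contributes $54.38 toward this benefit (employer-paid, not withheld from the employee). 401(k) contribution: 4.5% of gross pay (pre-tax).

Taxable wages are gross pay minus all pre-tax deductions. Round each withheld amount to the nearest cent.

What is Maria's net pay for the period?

Pension contribution: $12,970.86 × 0.0537 = $696.54
401(k) contribution: $12,970.86 × 0.045 = $583.69
Pre-tax total = $696.54 + $583.69 = $1,280.23
Taxable wages = $12,970.86 − $1,280.23 = $11,690.63
Local income tax: $11,690.63 × 0.03 = $350.72
State tax withheld: $11,690.63 × 0.0262 = $306.29
Medicare: $12,970.86 × 0.01 = $129.71
Parking fee: $30.63
Roth 401(k) contribution: $12,970.86 × 0.05 = $648.54
(Employer's $54.38 toward parking fee is not withheld from the employee.)
Total deductions = $696.54 + $583.69 + $350.72 + $306.29 + $129.71 + $30.63 + $648.54 = $2,746.12
Net pay = $12,970.86 − $2,746.12 = $10,224.74

$10,224.74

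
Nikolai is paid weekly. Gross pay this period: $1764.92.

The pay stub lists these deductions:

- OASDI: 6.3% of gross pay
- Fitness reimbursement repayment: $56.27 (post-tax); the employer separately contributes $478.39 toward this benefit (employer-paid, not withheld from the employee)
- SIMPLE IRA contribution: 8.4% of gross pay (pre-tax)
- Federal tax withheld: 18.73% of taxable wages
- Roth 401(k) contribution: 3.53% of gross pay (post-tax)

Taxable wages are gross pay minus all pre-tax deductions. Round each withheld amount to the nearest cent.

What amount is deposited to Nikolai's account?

SIMPLE IRA contribution: $1764.92 × 0.084 = $148.25
Taxable wages = $1764.92 − $148.25 = $1616.67
Federal tax withheld: $1616.67 × 0.1873 = $302.80
OASDI: $1764.92 × 0.063 = $111.19
Fitness reimbursement repayment: $56.27
Roth 401(k) contribution: $1764.92 × 0.0353 = $62.30
(Employer's $478.39 toward fitness reimbursement repayment is not withheld from the employee.)
Total deductions = $148.25 + $302.80 + $111.19 + $56.27 + $62.30 = $680.81
Net pay = $1764.92 − $680.81 = $1084.11

$1084.11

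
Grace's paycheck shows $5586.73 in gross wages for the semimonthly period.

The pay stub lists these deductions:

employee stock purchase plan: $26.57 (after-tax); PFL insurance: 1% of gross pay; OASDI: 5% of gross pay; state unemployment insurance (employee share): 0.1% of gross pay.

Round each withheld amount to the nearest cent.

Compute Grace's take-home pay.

$5219.36

OASDI: $5586.73 × 0.05 = $279.34
State unemployment insurance (employee share): $5586.73 × 0.001 = $5.59
PFL insurance: $5586.73 × 0.01 = $55.87
Employee stock purchase plan: $26.57
Total deductions = $279.34 + $5.59 + $55.87 + $26.57 = $367.37
Net pay = $5586.73 − $367.37 = $5219.36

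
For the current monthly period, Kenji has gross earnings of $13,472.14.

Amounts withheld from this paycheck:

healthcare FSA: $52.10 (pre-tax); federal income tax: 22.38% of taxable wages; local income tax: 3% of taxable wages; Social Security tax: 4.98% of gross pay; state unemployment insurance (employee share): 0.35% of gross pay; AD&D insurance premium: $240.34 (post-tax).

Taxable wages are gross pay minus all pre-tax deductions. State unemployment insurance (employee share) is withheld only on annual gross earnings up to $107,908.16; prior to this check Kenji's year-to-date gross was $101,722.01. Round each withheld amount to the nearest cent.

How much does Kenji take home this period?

$9,081.14

Healthcare FSA: $52.10
Taxable wages = $13,472.14 − $52.10 = $13,420.04
Federal income tax: $13,420.04 × 0.2238 = $3,003.40
Local income tax: $13,420.04 × 0.03 = $402.60
State unemployment insurance (employee share): only $107,908.16 − $101,722.01 = $6,186.15 of this check is subject → $6,186.15 × 0.0035 = $21.65
Social Security tax: $13,472.14 × 0.0498 = $670.91
AD&D insurance premium: $240.34
Total deductions = $52.10 + $3,003.40 + $402.60 + $21.65 + $670.91 + $240.34 = $4,391.00
Net pay = $13,472.14 − $4,391.00 = $9,081.14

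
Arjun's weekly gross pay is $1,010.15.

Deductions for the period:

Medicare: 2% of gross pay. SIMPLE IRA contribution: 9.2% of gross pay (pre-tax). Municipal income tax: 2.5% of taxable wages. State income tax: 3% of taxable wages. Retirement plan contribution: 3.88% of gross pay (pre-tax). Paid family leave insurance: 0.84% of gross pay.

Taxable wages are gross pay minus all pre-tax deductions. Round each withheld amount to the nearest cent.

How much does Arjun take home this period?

$801.05

Retirement plan contribution: $1,010.15 × 0.0388 = $39.19
SIMPLE IRA contribution: $1,010.15 × 0.092 = $92.93
Pre-tax total = $39.19 + $92.93 = $132.12
Taxable wages = $1,010.15 − $132.12 = $878.03
Municipal income tax: $878.03 × 0.025 = $21.95
State income tax: $878.03 × 0.03 = $26.34
Paid family leave insurance: $1,010.15 × 0.0084 = $8.49
Medicare: $1,010.15 × 0.02 = $20.20
Total deductions = $39.19 + $92.93 + $21.95 + $26.34 + $8.49 + $20.20 = $209.10
Net pay = $1,010.15 − $209.10 = $801.05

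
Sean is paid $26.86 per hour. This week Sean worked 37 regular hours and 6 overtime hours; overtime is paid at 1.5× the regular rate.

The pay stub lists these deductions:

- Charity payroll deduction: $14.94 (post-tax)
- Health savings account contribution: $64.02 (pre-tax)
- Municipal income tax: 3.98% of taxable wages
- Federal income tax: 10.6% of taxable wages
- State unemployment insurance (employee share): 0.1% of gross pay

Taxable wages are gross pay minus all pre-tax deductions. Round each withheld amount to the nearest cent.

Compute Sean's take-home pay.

Regular pay: 37 × $26.86 = $993.82
Overtime pay: 6 × $26.86 × 1.5 = $241.74
Gross pay = $993.82 + $241.74 = $1,235.56
Health savings account contribution: $64.02
Taxable wages = $1,235.56 − $64.02 = $1,171.54
Municipal income tax: $1,171.54 × 0.0398 = $46.63
Federal income tax: $1,171.54 × 0.106 = $124.18
State unemployment insurance (employee share): $1,235.56 × 0.001 = $1.24
Charity payroll deduction: $14.94
Total deductions = $64.02 + $46.63 + $124.18 + $1.24 + $14.94 = $251.01
Net pay = $1,235.56 − $251.01 = $984.55

$984.55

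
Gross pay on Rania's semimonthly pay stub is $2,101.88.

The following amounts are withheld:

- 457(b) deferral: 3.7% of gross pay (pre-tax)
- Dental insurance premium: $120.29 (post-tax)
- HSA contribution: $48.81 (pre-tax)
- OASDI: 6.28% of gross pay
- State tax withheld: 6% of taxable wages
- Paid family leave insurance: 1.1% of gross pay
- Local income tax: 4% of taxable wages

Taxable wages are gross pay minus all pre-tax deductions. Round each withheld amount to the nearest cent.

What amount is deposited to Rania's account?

$1,502.36

HSA contribution: $48.81
457(b) deferral: $2,101.88 × 0.037 = $77.77
Pre-tax total = $48.81 + $77.77 = $126.58
Taxable wages = $2,101.88 − $126.58 = $1,975.30
State tax withheld: $1,975.30 × 0.06 = $118.52
Local income tax: $1,975.30 × 0.04 = $79.01
Paid family leave insurance: $2,101.88 × 0.011 = $23.12
OASDI: $2,101.88 × 0.0628 = $132.00
Dental insurance premium: $120.29
Total deductions = $48.81 + $77.77 + $118.52 + $79.01 + $23.12 + $132.00 + $120.29 = $599.52
Net pay = $2,101.88 − $599.52 = $1,502.36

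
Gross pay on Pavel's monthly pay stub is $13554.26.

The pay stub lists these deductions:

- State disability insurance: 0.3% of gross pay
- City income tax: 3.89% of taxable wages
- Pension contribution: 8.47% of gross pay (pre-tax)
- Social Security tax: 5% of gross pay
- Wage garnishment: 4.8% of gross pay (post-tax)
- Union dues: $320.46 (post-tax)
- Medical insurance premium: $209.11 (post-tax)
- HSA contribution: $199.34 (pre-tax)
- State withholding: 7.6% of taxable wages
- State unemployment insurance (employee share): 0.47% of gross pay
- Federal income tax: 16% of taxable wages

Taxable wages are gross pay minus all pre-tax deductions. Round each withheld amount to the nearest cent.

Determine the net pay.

HSA contribution: $199.34
Pension contribution: $13554.26 × 0.0847 = $1148.05
Pre-tax total = $199.34 + $1148.05 = $1347.39
Taxable wages = $13554.26 − $1347.39 = $12206.87
City income tax: $12206.87 × 0.0389 = $474.85
Federal income tax: $12206.87 × 0.16 = $1953.10
State withholding: $12206.87 × 0.076 = $927.72
State unemployment insurance (employee share): $13554.26 × 0.0047 = $63.71
State disability insurance: $13554.26 × 0.003 = $40.66
Social Security tax: $13554.26 × 0.05 = $677.71
Medical insurance premium: $209.11
Union dues: $320.46
Wage garnishment: $13554.26 × 0.048 = $650.60
Total deductions = $199.34 + $1148.05 + $474.85 + $1953.10 + $927.72 + $63.71 + $40.66 + $677.71 + $209.11 + $320.46 + $650.60 = $6665.31
Net pay = $13554.26 − $6665.31 = $6888.95

$6888.95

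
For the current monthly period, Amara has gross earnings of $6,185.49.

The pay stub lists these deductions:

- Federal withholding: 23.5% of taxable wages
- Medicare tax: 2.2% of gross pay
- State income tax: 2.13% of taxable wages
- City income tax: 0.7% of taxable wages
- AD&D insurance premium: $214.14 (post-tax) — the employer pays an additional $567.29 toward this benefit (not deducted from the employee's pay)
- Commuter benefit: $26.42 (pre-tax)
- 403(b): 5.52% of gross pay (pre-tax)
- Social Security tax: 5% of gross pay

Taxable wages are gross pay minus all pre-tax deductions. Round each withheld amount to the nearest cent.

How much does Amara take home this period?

403(b): $6,185.49 × 0.0552 = $341.44
Commuter benefit: $26.42
Pre-tax total = $341.44 + $26.42 = $367.86
Taxable wages = $6,185.49 − $367.86 = $5,817.63
State income tax: $5,817.63 × 0.0213 = $123.92
Federal withholding: $5,817.63 × 0.235 = $1,367.14
City income tax: $5,817.63 × 0.007 = $40.72
Social Security tax: $6,185.49 × 0.05 = $309.27
Medicare tax: $6,185.49 × 0.022 = $136.08
AD&D insurance premium: $214.14
(Employer's $567.29 toward AD&D insurance premium is not withheld from the employee.)
Total deductions = $341.44 + $26.42 + $123.92 + $1,367.14 + $40.72 + $309.27 + $136.08 + $214.14 = $2,559.13
Net pay = $6,185.49 − $2,559.13 = $3,626.36

$3,626.36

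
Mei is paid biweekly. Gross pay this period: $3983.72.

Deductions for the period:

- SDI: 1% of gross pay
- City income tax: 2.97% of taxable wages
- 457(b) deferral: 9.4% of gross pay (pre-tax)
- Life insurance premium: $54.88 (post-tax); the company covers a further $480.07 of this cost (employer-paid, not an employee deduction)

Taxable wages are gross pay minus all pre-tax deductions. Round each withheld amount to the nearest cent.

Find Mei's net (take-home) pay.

$3407.34

457(b) deferral: $3983.72 × 0.094 = $374.47
Taxable wages = $3983.72 − $374.47 = $3609.25
City income tax: $3609.25 × 0.0297 = $107.19
SDI: $3983.72 × 0.01 = $39.84
Life insurance premium: $54.88
(Employer's $480.07 toward life insurance premium is not withheld from the employee.)
Total deductions = $374.47 + $107.19 + $39.84 + $54.88 = $576.38
Net pay = $3983.72 − $576.38 = $3407.34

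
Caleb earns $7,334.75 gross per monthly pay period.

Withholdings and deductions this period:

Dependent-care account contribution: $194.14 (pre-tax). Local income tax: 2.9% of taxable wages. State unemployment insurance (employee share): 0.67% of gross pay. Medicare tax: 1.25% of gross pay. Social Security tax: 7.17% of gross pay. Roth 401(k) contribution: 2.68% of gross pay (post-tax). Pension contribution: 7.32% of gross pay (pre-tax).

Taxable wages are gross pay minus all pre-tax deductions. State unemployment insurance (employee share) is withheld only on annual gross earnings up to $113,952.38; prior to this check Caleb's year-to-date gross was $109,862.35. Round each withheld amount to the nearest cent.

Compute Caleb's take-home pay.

$5,570.65

Dependent-care account contribution: $194.14
Pension contribution: $7,334.75 × 0.0732 = $536.90
Pre-tax total = $194.14 + $536.90 = $731.04
Taxable wages = $7,334.75 − $731.04 = $6,603.71
Local income tax: $6,603.71 × 0.029 = $191.51
Social Security tax: $7,334.75 × 0.0717 = $525.90
Medicare tax: $7,334.75 × 0.0125 = $91.68
State unemployment insurance (employee share): only $113,952.38 − $109,862.35 = $4,090.03 of this check is subject → $4,090.03 × 0.0067 = $27.40
Roth 401(k) contribution: $7,334.75 × 0.0268 = $196.57
Total deductions = $194.14 + $536.90 + $191.51 + $525.90 + $91.68 + $27.40 + $196.57 = $1,764.10
Net pay = $7,334.75 − $1,764.10 = $5,570.65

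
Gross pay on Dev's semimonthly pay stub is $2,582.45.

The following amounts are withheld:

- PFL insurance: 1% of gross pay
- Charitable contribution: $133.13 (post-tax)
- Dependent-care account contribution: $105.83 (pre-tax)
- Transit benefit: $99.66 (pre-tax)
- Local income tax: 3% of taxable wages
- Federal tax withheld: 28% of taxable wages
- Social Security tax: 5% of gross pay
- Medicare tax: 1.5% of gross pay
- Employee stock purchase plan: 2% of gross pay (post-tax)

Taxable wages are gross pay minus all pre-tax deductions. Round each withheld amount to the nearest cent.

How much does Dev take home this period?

$1,261.64

Transit benefit: $99.66
Dependent-care account contribution: $105.83
Pre-tax total = $99.66 + $105.83 = $205.49
Taxable wages = $2,582.45 − $205.49 = $2,376.96
Federal tax withheld: $2,376.96 × 0.28 = $665.55
Local income tax: $2,376.96 × 0.03 = $71.31
PFL insurance: $2,582.45 × 0.01 = $25.82
Medicare tax: $2,582.45 × 0.015 = $38.74
Social Security tax: $2,582.45 × 0.05 = $129.12
Charitable contribution: $133.13
Employee stock purchase plan: $2,582.45 × 0.02 = $51.65
Total deductions = $99.66 + $105.83 + $665.55 + $71.31 + $25.82 + $38.74 + $129.12 + $133.13 + $51.65 = $1,320.81
Net pay = $2,582.45 − $1,320.81 = $1,261.64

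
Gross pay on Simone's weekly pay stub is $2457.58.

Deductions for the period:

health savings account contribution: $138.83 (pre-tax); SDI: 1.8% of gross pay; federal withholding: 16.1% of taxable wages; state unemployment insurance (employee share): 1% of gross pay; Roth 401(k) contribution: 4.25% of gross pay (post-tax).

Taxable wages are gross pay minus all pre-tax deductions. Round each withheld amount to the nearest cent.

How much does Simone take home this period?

Health savings account contribution: $138.83
Taxable wages = $2457.58 − $138.83 = $2318.75
Federal withholding: $2318.75 × 0.161 = $373.32
State unemployment insurance (employee share): $2457.58 × 0.01 = $24.58
SDI: $2457.58 × 0.018 = $44.24
Roth 401(k) contribution: $2457.58 × 0.0425 = $104.45
Total deductions = $138.83 + $373.32 + $24.58 + $44.24 + $104.45 = $685.42
Net pay = $2457.58 − $685.42 = $1772.16

$1772.16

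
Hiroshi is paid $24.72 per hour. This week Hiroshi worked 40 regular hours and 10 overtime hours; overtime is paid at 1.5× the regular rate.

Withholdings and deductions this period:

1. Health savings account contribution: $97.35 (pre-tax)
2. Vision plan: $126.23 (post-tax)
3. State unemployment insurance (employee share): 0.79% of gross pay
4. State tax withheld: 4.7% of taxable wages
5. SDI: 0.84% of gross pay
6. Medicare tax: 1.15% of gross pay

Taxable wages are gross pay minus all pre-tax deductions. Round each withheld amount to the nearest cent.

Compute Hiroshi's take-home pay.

$1,038.89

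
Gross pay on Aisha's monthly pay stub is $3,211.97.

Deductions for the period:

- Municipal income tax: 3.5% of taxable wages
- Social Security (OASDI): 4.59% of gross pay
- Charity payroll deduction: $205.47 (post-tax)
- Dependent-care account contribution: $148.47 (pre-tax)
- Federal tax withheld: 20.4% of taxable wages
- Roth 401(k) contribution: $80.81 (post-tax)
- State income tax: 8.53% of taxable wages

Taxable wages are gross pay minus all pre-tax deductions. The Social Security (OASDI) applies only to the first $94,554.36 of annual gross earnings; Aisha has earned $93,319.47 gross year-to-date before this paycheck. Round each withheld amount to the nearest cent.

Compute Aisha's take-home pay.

Dependent-care account contribution: $148.47
Taxable wages = $3,211.97 − $148.47 = $3,063.50
State income tax: $3,063.50 × 0.0853 = $261.32
Federal tax withheld: $3,063.50 × 0.204 = $624.95
Municipal income tax: $3,063.50 × 0.035 = $107.22
Social Security (OASDI): only $94,554.36 − $93,319.47 = $1,234.89 of this check is subject → $1,234.89 × 0.0459 = $56.68
Roth 401(k) contribution: $80.81
Charity payroll deduction: $205.47
Total deductions = $148.47 + $261.32 + $624.95 + $107.22 + $56.68 + $80.81 + $205.47 = $1,484.92
Net pay = $3,211.97 − $1,484.92 = $1,727.05

$1,727.05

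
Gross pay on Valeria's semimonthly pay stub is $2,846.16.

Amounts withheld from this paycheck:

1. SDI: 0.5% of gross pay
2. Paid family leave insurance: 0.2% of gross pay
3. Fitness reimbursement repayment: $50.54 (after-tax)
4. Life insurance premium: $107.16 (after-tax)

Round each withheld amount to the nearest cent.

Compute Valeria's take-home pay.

SDI: $2,846.16 × 0.005 = $14.23
Paid family leave insurance: $2,846.16 × 0.002 = $5.69
Life insurance premium: $107.16
Fitness reimbursement repayment: $50.54
Total deductions = $14.23 + $5.69 + $107.16 + $50.54 = $177.62
Net pay = $2,846.16 − $177.62 = $2,668.54

$2,668.54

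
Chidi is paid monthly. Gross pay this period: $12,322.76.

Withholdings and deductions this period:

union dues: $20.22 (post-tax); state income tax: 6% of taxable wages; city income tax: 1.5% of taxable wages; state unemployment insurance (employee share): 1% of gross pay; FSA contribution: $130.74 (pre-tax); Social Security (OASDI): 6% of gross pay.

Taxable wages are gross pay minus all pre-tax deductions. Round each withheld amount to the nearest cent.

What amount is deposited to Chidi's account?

FSA contribution: $130.74
Taxable wages = $12,322.76 − $130.74 = $12,192.02
State income tax: $12,192.02 × 0.06 = $731.52
City income tax: $12,192.02 × 0.015 = $182.88
Social Security (OASDI): $12,322.76 × 0.06 = $739.37
State unemployment insurance (employee share): $12,322.76 × 0.01 = $123.23
Union dues: $20.22
Total deductions = $130.74 + $731.52 + $182.88 + $739.37 + $123.23 + $20.22 = $1,927.96
Net pay = $12,322.76 − $1,927.96 = $10,394.80

$10,394.80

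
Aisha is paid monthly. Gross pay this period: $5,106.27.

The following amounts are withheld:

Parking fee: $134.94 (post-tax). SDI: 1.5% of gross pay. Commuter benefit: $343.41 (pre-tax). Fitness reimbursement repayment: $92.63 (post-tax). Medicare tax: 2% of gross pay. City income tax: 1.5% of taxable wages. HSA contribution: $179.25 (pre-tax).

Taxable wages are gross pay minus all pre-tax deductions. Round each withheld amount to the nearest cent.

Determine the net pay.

$4,108.57

Commuter benefit: $343.41
HSA contribution: $179.25
Pre-tax total = $343.41 + $179.25 = $522.66
Taxable wages = $5,106.27 − $522.66 = $4,583.61
City income tax: $4,583.61 × 0.015 = $68.75
SDI: $5,106.27 × 0.015 = $76.59
Medicare tax: $5,106.27 × 0.02 = $102.13
Fitness reimbursement repayment: $92.63
Parking fee: $134.94
Total deductions = $343.41 + $179.25 + $68.75 + $76.59 + $102.13 + $92.63 + $134.94 = $997.70
Net pay = $5,106.27 − $997.70 = $4,108.57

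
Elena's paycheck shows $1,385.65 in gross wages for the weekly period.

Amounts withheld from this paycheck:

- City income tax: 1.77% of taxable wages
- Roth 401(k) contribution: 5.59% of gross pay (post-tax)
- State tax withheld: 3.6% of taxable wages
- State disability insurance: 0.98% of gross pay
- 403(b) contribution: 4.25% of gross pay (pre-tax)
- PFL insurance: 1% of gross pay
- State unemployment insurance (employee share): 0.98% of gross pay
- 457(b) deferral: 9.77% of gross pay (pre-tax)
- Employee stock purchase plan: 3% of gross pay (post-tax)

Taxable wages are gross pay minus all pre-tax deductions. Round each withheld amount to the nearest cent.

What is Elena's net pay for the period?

403(b) contribution: $1,385.65 × 0.0425 = $58.89
457(b) deferral: $1,385.65 × 0.0977 = $135.38
Pre-tax total = $58.89 + $135.38 = $194.27
Taxable wages = $1,385.65 − $194.27 = $1,191.38
State tax withheld: $1,191.38 × 0.036 = $42.89
City income tax: $1,191.38 × 0.0177 = $21.09
State unemployment insurance (employee share): $1,385.65 × 0.0098 = $13.58
PFL insurance: $1,385.65 × 0.01 = $13.86
State disability insurance: $1,385.65 × 0.0098 = $13.58
Roth 401(k) contribution: $1,385.65 × 0.0559 = $77.46
Employee stock purchase plan: $1,385.65 × 0.03 = $41.57
Total deductions = $58.89 + $135.38 + $42.89 + $21.09 + $13.58 + $13.86 + $13.58 + $77.46 + $41.57 = $418.30
Net pay = $1,385.65 − $418.30 = $967.35

$967.35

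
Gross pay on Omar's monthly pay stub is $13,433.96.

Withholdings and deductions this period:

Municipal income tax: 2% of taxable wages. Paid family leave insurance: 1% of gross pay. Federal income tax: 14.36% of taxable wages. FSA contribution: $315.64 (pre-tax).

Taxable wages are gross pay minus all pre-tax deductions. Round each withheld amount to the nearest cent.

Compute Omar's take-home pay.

$10,837.82

FSA contribution: $315.64
Taxable wages = $13,433.96 − $315.64 = $13,118.32
Federal income tax: $13,118.32 × 0.1436 = $1,883.79
Municipal income tax: $13,118.32 × 0.02 = $262.37
Paid family leave insurance: $13,433.96 × 0.01 = $134.34
Total deductions = $315.64 + $1,883.79 + $262.37 + $134.34 = $2,596.14
Net pay = $13,433.96 − $2,596.14 = $10,837.82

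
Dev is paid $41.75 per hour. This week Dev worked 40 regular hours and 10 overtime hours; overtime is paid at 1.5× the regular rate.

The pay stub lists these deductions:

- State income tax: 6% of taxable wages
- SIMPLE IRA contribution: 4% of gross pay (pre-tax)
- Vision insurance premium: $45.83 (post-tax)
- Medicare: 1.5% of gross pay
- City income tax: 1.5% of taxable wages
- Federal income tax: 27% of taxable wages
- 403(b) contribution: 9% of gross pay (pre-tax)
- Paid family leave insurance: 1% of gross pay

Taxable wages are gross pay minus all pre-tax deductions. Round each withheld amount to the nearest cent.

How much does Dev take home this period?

$1205.29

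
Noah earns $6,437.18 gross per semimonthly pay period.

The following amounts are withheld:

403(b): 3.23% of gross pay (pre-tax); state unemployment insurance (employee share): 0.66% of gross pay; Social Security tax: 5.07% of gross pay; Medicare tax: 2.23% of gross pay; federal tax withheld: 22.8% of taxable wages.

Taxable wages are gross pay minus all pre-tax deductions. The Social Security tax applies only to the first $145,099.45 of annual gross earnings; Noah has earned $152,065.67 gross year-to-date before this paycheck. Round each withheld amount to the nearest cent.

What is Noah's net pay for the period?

$4,622.95

403(b): $6,437.18 × 0.0323 = $207.92
Taxable wages = $6,437.18 − $207.92 = $6,229.26
Federal tax withheld: $6,229.26 × 0.228 = $1,420.27
State unemployment insurance (employee share): $6,437.18 × 0.0066 = $42.49
Social Security tax: annual cap $145,099.45 already reached (YTD $152,065.67), so $0.00
Medicare tax: $6,437.18 × 0.0223 = $143.55
Total deductions = $207.92 + $1,420.27 + $42.49 + $0.00 + $143.55 = $1,814.23
Net pay = $6,437.18 − $1,814.23 = $4,622.95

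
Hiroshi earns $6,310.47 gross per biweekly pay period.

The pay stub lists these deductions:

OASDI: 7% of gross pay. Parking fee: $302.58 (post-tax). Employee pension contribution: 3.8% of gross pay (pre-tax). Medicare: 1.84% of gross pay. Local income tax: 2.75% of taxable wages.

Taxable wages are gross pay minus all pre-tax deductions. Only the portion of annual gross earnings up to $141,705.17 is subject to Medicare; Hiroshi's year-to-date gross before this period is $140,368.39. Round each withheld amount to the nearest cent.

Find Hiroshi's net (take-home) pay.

$5,134.82

Employee pension contribution: $6,310.47 × 0.038 = $239.80
Taxable wages = $6,310.47 − $239.80 = $6,070.67
Local income tax: $6,070.67 × 0.0275 = $166.94
Medicare: only $141,705.17 − $140,368.39 = $1,336.78 of this check is subject → $1,336.78 × 0.0184 = $24.60
OASDI: $6,310.47 × 0.07 = $441.73
Parking fee: $302.58
Total deductions = $239.80 + $166.94 + $24.60 + $441.73 + $302.58 = $1,175.65
Net pay = $6,310.47 − $1,175.65 = $5,134.82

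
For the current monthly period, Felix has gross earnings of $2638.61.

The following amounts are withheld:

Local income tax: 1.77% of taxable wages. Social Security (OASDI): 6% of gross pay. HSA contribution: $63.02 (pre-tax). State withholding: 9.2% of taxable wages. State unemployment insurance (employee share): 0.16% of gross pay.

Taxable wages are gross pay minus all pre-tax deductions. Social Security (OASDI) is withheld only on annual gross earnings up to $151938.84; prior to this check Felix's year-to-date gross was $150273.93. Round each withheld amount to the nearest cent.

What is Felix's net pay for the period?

HSA contribution: $63.02
Taxable wages = $2638.61 − $63.02 = $2575.59
Local income tax: $2575.59 × 0.0177 = $45.59
State withholding: $2575.59 × 0.092 = $236.95
Social Security (OASDI): only $151938.84 − $150273.93 = $1664.91 of this check is subject → $1664.91 × 0.06 = $99.89
State unemployment insurance (employee share): $2638.61 × 0.0016 = $4.22
Total deductions = $63.02 + $45.59 + $236.95 + $99.89 + $4.22 = $449.67
Net pay = $2638.61 − $449.67 = $2188.94

$2188.94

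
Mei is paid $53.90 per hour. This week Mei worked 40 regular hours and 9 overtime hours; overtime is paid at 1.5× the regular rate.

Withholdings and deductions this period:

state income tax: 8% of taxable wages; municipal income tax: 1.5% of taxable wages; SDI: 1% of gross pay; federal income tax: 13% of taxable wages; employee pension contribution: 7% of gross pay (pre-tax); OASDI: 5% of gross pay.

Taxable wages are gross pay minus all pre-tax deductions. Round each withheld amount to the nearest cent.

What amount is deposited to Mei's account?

$1905.37

Regular pay: 40 × $53.90 = $2156.00
Overtime pay: 9 × $53.90 × 1.5 = $727.65
Gross pay = $2156.00 + $727.65 = $2883.65
Employee pension contribution: $2883.65 × 0.07 = $201.86
Taxable wages = $2883.65 − $201.86 = $2681.79
Municipal income tax: $2681.79 × 0.015 = $40.23
State income tax: $2681.79 × 0.08 = $214.54
Federal income tax: $2681.79 × 0.13 = $348.63
SDI: $2883.65 × 0.01 = $28.84
OASDI: $2883.65 × 0.05 = $144.18
Total deductions = $201.86 + $40.23 + $214.54 + $348.63 + $28.84 + $144.18 = $978.28
Net pay = $2883.65 − $978.28 = $1905.37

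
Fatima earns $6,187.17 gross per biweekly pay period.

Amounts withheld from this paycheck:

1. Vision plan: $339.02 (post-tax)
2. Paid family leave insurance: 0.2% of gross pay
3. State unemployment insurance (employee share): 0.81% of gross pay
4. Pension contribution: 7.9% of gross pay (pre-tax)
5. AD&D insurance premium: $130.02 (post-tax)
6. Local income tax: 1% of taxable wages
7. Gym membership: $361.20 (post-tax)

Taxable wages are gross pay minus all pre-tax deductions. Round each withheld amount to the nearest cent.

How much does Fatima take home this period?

Pension contribution: $6,187.17 × 0.079 = $488.79
Taxable wages = $6,187.17 − $488.79 = $5,698.38
Local income tax: $5,698.38 × 0.01 = $56.98
State unemployment insurance (employee share): $6,187.17 × 0.0081 = $50.12
Paid family leave insurance: $6,187.17 × 0.002 = $12.37
AD&D insurance premium: $130.02
Vision plan: $339.02
Gym membership: $361.20
Total deductions = $488.79 + $56.98 + $50.12 + $12.37 + $130.02 + $339.02 + $361.20 = $1,438.50
Net pay = $6,187.17 − $1,438.50 = $4,748.67

$4,748.67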